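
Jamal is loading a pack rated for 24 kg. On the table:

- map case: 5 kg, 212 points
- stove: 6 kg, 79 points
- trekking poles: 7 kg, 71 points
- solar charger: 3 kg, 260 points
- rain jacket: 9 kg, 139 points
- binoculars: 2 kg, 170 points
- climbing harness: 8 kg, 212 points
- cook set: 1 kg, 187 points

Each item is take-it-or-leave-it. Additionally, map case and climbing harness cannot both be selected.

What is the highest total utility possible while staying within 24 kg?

Density check — cook set 187.00, solar charger 86.67, binoculars 85.00, map case 42.40 are the best per kg.
Best packing: map case + stove + trekking poles + solar charger + binoculars + cook set — 24 kg, 979 total.
Next best is map case + solar charger + rain jacket + binoculars + cook set at 968 (20 kg) — short by 11.

979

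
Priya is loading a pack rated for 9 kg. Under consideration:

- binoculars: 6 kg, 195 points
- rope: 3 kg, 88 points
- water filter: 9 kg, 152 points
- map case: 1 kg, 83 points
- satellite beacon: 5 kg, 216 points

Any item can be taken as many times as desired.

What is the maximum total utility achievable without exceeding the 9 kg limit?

Best packing: 9×map case — 9 kg, 747 total.
No other feasible combination exceeds 747.

747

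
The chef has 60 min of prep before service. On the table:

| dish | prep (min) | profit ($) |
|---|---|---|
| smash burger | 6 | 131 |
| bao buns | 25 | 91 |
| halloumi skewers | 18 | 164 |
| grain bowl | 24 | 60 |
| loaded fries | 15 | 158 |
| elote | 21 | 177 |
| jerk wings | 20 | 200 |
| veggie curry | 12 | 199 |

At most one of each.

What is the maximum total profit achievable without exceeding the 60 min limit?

707

Ranking by ratio (profit/min): smash burger 21.83, veggie curry 16.58, loaded fries 10.53, jerk wings 10.00.
Filling by ratio: smash burger + loaded fries + jerk wings + veggie curry for 688, with 7 min left unused.
Dropping loaded fries frees 15 min; slotting in elote (21 min) lifts the total to 707 at 59 min.
Runner-up smash burger + halloumi skewers + jerk wings + veggie curry tops out at 694.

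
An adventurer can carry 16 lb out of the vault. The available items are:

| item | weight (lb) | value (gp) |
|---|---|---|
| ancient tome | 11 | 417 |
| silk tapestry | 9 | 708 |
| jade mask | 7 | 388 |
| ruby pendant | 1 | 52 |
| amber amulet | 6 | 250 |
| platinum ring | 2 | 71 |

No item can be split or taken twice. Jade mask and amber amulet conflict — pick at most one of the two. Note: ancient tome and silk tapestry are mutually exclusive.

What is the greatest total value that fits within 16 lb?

Taking silk tapestry + jade mask: 16 lb used, 1096 in value.
Runner-up silk tapestry + ruby pendant + amber amulet tops out at 1010.

1096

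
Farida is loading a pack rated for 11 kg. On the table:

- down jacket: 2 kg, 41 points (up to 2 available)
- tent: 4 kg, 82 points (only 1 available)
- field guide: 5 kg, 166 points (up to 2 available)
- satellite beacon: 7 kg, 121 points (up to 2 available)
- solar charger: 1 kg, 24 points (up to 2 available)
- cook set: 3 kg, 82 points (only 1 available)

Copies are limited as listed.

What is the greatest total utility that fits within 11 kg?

356

By utility per kg: field guide 33.20, cook set 27.33, solar charger 24.00, down jacket 20.50 lead.
2×field guide + solar charger uses 11 of the 11 kg and totals 356.
Nothing else within 11 kg beats 356.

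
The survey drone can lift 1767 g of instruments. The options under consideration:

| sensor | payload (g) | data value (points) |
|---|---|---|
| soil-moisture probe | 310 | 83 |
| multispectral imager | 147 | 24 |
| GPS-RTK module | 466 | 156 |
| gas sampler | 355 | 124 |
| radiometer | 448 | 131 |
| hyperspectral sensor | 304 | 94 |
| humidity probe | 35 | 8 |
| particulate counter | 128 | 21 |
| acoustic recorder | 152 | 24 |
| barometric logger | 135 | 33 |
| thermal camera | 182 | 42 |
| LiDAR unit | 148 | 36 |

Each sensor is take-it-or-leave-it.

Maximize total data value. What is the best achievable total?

The ratio heuristic lands on GPS-RTK module + gas sampler + radiometer + hyperspectral sensor + humidity probe + barometric logger (546) but leaves 24 g idle.
Replace barometric logger with LiDAR unit: the trade gains 3 net, giving 549 at 1756 g.
Next best is GPS-RTK module + gas sampler + radiometer + hyperspectral sensor + thermal camera at 547 (1755 g) — short by 2.

549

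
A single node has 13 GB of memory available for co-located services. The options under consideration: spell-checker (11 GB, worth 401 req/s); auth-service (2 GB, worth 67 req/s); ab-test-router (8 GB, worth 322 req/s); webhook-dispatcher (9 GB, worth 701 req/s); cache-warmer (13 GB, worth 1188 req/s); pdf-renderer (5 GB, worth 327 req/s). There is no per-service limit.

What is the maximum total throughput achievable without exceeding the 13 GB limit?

Ranking by ratio (throughput/GB): cache-warmer 91.38, webhook-dispatcher 77.89, pdf-renderer 65.40.
Cache-warmer uses 13 of the 13 GB and totals 1188.
Nothing else within 13 GB beats 1188.

1188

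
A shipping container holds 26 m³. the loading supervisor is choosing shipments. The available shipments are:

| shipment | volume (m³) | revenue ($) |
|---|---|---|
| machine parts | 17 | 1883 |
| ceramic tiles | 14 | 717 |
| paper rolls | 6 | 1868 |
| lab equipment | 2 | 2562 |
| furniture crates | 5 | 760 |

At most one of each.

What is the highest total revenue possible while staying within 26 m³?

Greedy by ratio would take paper rolls + lab equipment + furniture crates: 13 m³ used, total 5190.
Replace furniture crates with machine parts: the trade gains 1123 net, giving 6313 at 25 m³.
Next best is machine parts + lab equipment + furniture crates at 5205 (24 m³) — short by 1108.

6313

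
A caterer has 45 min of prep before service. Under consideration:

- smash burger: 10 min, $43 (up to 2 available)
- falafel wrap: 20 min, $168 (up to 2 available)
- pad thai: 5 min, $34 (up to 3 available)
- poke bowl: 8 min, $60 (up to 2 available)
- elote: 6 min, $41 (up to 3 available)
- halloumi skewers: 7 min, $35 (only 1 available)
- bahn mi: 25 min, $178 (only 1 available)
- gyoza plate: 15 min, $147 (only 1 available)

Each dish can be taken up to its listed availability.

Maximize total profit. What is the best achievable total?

383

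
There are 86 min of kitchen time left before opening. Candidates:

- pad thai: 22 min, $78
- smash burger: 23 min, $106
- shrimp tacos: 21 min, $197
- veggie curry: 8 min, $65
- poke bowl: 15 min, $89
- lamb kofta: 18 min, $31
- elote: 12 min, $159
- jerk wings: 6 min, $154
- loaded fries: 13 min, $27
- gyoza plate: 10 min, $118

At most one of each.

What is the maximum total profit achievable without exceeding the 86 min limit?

809

Taking shrimp tacos + veggie curry + poke bowl + elote + jerk wings + loaded fries + gyoza plate: 85 min used, 809 in profit.
That's the maximum — no swap from here does better than 809.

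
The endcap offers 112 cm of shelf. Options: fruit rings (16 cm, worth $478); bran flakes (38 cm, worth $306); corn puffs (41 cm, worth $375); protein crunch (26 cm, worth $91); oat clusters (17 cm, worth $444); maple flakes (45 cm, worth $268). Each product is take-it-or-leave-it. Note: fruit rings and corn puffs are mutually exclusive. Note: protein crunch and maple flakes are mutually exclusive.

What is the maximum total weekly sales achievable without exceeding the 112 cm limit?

1319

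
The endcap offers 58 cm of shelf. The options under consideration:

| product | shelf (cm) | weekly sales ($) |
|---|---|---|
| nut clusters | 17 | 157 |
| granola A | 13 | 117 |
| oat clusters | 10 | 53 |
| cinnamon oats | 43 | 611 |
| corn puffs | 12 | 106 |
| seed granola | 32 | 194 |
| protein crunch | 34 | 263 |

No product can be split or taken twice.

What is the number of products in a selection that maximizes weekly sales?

2

Optimal total is 728.
granola A + cinnamon oats hits 728 at 56 cm.
Every optimal selection uses 2 products.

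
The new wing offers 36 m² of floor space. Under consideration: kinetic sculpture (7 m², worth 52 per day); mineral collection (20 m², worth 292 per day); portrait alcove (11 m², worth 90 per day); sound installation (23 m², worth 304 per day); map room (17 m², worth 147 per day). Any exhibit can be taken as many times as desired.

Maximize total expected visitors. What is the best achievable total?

Ranking by ratio (expected visitors/m²): mineral collection 14.60, sound installation 13.22, map room 8.65, portrait alcove 8.18.
Filling by ratio: mineral collection + portrait alcove for 382, with 5 m² left unused.
The 11 m² tied up in portrait alcove is better spent on 2×kinetic sculpture — total rises to 396 (34 m²).
No other feasible combination exceeds 396.

396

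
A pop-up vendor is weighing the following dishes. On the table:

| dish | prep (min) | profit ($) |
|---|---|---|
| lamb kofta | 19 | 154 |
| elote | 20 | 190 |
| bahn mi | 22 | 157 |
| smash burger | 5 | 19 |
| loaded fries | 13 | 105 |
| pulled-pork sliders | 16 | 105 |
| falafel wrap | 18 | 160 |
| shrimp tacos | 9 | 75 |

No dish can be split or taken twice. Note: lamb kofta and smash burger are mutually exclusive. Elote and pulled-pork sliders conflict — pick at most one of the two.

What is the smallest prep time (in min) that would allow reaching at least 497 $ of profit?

57

Need the lightest bundle worth ≥ 497.
lamb kofta + elote + falafel wrap reaches 504 using 57 min.
Any bundle with less than 57 min falls short of 497.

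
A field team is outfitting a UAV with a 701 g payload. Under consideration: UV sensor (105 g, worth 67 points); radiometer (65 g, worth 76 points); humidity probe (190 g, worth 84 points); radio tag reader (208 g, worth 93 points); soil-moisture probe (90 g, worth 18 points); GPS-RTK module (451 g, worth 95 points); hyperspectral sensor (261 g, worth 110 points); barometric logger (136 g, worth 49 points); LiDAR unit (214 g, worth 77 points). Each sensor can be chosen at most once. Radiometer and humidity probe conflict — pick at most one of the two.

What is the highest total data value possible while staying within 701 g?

UV sensor + radiometer + radio tag reader + hyperspectral sensor uses 639 of the 701 g and totals 346.
Next best is UV sensor + radiometer + radio tag reader + soil-moisture probe + LiDAR unit at 331 (682 g) — short by 15.

346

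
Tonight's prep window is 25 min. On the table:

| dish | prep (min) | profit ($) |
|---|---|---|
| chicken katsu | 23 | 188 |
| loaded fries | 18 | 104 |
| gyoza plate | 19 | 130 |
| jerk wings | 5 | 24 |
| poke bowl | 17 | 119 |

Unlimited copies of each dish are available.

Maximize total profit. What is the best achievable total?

188

Density check — chicken katsu 8.17, poke bowl 7.00, gyoza plate 6.84, loaded fries 5.78 are the best per min.
Chicken katsu uses 23 of the 25 min and totals 188.
That's the maximum — no swap from here does better than 188.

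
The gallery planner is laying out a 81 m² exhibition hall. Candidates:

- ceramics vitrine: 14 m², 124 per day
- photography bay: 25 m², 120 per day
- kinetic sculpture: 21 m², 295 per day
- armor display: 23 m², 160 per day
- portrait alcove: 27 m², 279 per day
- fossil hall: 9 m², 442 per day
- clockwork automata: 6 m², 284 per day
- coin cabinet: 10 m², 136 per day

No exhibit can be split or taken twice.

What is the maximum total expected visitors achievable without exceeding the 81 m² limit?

Ranking by ratio (expected visitors/m²): fossil hall 49.11, clockwork automata 47.33, kinetic sculpture 14.05.
Taking kinetic sculpture + portrait alcove + fossil hall + clockwork automata + coin cabinet: 73 m² used, 1436 in expected visitors.

1436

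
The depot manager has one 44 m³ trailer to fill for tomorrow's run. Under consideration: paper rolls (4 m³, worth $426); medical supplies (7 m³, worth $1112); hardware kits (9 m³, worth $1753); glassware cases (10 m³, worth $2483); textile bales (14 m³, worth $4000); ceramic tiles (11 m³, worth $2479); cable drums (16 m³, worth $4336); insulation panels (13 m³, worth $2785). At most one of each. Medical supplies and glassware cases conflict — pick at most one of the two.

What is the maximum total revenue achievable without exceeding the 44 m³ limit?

11245

By revenue per m³: textile bales 285.71, cable drums 271.00, glassware cases 248.30, ceramic tiles 225.36 lead.
The ratio ordering already packs tightly: paper rolls + glassware cases + textile bales + cable drums, 44 m³, 11245.
Every other selection either busts 44 m³ or breaks a pairing rule or fails to beat 11245.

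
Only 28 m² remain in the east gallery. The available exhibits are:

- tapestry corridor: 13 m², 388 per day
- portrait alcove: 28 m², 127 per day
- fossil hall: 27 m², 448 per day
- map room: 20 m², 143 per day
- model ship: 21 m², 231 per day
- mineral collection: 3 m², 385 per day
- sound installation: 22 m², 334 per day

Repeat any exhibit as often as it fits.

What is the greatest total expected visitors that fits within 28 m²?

3465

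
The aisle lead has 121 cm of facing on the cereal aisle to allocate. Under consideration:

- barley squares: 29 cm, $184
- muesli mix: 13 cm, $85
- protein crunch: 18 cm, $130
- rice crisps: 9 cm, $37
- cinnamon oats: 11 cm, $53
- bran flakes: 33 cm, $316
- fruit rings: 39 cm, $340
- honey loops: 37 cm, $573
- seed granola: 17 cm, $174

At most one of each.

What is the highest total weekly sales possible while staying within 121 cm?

1282

Density check — honey loops 15.49, seed granola 10.24, bran flakes 9.58, fruit rings 8.72 are the best per cm.
A density-first pass picks muesli mix + protein crunch + bran flakes + honey loops + seed granola — 1278 at 118 cm.
Reworking the packing: cinnamon oats + bran flakes + fruit rings + honey loops uses 120 cm and improves the total to 1282.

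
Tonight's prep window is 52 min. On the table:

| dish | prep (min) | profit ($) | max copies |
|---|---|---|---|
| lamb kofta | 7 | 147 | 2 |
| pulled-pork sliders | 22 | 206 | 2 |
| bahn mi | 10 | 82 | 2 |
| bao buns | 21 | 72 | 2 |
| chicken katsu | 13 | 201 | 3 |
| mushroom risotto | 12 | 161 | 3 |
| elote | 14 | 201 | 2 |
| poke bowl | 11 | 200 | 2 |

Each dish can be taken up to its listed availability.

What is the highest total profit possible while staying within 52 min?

By profit per min: lamb kofta 21.00, poke bowl 18.18, chicken katsu 15.46, elote 14.36 lead.
Greedy by ratio would take 2×lamb kofta + chicken katsu + 2×poke bowl: 49 min used, total 895.
Dropping poke bowl frees 11 min; slotting in elote (14 min) lifts the total to 896 at 52 min.
No other feasible combination exceeds 896.

896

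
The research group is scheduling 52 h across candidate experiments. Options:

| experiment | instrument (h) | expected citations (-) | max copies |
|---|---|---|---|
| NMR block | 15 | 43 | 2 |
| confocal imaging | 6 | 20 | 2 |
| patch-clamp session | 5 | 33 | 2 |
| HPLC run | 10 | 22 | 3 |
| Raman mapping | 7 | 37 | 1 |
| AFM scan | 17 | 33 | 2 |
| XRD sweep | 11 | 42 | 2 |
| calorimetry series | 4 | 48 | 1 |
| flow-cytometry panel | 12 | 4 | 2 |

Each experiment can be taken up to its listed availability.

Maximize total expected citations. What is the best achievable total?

255

Taking confocal imaging + 2×patch-clamp session + Raman mapping + 2×XRD sweep + calorimetry series: 49 h used, 255 in expected citations.
Every other selection either busts 52 h or exceeds an availability limit or fails to beat 255.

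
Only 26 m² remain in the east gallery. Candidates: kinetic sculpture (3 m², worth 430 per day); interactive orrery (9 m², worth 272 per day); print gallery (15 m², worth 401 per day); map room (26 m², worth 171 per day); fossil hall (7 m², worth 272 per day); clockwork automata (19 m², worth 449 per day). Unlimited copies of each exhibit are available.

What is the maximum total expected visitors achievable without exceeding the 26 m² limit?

3440

Taking 8×kinetic sculpture: 24 m² used, 3440 in expected visitors.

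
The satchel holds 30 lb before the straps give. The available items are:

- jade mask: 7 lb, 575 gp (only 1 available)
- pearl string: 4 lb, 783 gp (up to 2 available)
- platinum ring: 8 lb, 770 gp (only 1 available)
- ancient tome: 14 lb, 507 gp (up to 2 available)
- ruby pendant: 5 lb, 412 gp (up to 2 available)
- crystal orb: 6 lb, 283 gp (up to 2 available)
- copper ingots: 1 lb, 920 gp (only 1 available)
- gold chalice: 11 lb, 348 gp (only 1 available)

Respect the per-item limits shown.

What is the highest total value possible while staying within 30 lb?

By value per lb: copper ingots 920.00, pearl string 195.75, platinum ring 96.25, ruby pendant 82.40 lead.
A density-first pass picks 2×pearl string + platinum ring + 2×ruby pendant + copper ingots — 4080 at 27 lb.
Replace ruby pendant with jade mask: the trade gains 163 net, giving 4243 at 29 lb.
Every other selection either busts 30 lb or exceeds an availability limit or fails to beat 4243.

4243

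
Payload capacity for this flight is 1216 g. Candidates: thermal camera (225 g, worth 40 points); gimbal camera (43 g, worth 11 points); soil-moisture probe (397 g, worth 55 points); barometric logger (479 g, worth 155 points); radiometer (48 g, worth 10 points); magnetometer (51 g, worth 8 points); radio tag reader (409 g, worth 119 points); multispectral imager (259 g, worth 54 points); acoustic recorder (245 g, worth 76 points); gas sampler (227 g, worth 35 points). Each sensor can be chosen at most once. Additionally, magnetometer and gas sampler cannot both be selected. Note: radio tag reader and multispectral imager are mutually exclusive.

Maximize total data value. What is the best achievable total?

361

By data value per g: barometric logger 0.32, acoustic recorder 0.31, radio tag reader 0.29 lead.
Gimbal camera + barometric logger + radio tag reader + acoustic recorder uses 1176 of the 1216 g and totals 361.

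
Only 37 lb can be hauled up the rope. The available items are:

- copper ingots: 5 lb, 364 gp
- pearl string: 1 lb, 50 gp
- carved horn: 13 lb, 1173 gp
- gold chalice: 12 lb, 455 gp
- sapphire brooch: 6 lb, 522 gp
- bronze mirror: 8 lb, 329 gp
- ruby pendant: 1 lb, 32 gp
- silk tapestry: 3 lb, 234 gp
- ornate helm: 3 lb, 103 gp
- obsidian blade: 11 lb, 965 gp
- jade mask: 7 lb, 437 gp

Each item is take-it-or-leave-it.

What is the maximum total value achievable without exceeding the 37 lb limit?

Ranking by ratio (value/lb): carved horn 90.23, obsidian blade 87.73, sapphire brooch 87.00.
A density-first pass picks pearl string + carved horn + sapphire brooch + silk tapestry + ornate helm + obsidian blade — 3047 at 37 lb.
Replace silk tapestry and ornate helm with copper ingots + ruby pendant: the trade gains 59 net, giving 3106 at 37 lb.
An exhaustive check of the 2048 subsets confirms 3106.

3106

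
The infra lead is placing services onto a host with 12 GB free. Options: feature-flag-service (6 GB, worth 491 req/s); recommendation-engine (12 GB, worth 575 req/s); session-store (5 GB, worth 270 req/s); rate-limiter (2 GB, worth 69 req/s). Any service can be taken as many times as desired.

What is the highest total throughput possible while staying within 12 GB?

982

Taking 2×feature-flag-service: 12 GB used, 982 in throughput.
That's the maximum — no swap from here does better than 982.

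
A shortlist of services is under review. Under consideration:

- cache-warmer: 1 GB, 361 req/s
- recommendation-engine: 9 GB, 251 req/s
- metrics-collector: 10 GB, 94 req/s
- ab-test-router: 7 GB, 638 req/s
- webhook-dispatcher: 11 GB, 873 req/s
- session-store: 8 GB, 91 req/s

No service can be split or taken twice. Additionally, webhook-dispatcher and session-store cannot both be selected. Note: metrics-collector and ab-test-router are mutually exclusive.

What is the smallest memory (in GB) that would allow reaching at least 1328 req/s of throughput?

18

Need the lightest bundle worth ≥ 1328.
ab-test-router + webhook-dispatcher reaches 1511 using 18 GB.
Any bundle with less than 18 GB falls short of 1328.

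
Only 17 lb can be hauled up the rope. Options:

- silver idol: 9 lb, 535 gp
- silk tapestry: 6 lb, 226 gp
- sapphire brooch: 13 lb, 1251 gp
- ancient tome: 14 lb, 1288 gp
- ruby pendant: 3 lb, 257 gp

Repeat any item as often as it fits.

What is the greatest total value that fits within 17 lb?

Density check — sapphire brooch 96.23, ancient tome 92.00, ruby pendant 85.67 are the best per lb.
A density-first pass picks sapphire brooch + ruby pendant — 1508 at 16 lb.
Dropping sapphire brooch frees 13 lb; slotting in ancient tome (14 lb) lifts the total to 1545 at 17 lb.
No other feasible combination exceeds 1545.

1545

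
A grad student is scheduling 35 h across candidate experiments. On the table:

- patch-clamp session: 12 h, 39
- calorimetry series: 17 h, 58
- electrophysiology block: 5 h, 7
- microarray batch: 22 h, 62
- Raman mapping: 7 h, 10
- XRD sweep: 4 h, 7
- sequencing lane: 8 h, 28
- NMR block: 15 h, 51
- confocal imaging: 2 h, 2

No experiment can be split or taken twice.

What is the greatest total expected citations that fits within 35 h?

Greedy by ratio would take calorimetry series + electrophysiology block + XRD sweep + sequencing lane: 34 h used, total 100.
But patch-clamp session + sequencing lane + NMR block fits in 35 h and reaches 118.

118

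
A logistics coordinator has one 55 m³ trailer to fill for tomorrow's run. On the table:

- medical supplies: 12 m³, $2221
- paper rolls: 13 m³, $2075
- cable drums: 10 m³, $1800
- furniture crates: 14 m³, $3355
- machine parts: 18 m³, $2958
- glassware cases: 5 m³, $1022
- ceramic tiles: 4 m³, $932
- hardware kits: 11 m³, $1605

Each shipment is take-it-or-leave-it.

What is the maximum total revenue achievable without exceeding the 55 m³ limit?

10488

Density check — furniture crates 239.64, ceramic tiles 233.00, glassware cases 204.40, medical supplies 185.08 are the best per m³.
A density-first pass picks medical supplies + cable drums + furniture crates + glassware cases + ceramic tiles — 9330 at 45 m³.
Dropping cable drums frees 10 m³; slotting in machine parts (18 m³) lifts the total to 10488 at 53 m³.
The spare 2 m³ is too small for any remaining shipment, and no exchange beats 10488.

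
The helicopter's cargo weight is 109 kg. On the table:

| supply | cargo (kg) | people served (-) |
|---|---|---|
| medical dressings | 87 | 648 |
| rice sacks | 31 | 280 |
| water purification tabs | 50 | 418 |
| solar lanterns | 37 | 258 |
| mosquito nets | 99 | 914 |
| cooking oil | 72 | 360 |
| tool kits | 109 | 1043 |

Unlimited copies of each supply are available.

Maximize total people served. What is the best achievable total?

1043

The ratio ordering already packs tightly: tool kits, 109 kg, 1043.
That's the maximum — no swap from here does better than 1043.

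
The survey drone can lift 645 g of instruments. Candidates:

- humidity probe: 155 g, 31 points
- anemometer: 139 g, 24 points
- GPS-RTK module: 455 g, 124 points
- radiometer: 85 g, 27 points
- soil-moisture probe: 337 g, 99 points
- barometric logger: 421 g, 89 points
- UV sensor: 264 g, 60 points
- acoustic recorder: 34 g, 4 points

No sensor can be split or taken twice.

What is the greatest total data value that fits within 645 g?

Greedy by ratio would take humidity probe + radiometer + soil-moisture probe + acoustic recorder: 611 g used, total 161.
The 240 g tied up in humidity probe and radiometer is better spent on UV sensor — total rises to 163 (635 g).

163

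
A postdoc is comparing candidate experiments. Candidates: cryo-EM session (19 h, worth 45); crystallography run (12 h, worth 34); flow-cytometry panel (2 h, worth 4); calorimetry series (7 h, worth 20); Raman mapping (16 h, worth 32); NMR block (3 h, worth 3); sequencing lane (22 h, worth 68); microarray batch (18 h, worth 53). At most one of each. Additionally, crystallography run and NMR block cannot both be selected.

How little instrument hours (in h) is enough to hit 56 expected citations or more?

20

Minimise h subject to total expected citations ≥ 56.
flow-cytometry panel + microarray batch reaches 57 using 20 h.
No combination under 20 h hits 56.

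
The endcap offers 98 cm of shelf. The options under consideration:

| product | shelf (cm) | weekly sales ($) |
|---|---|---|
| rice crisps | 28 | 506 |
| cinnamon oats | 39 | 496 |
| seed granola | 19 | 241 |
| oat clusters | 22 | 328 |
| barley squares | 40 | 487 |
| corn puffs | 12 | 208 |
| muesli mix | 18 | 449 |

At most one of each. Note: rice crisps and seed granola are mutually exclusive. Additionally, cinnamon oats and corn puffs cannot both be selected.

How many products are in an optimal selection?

Optimal total is 1650.
One optimal bundle: rice crisps + barley squares + corn puffs + muesli mix (98 cm).
Every optimal selection uses 4 products.

4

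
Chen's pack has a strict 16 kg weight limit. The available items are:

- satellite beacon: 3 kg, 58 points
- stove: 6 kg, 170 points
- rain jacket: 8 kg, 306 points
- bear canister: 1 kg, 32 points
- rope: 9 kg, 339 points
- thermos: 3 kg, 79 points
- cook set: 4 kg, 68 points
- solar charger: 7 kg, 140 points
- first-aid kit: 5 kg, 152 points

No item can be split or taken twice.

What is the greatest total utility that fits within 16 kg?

541

Taking the top-ratio items first gives rain jacket + bear canister + first-aid kit for 490 (14 kg).
The 13 kg tied up in rain jacket and first-aid kit is better spent on stove + rope — total rises to 541 (16 kg).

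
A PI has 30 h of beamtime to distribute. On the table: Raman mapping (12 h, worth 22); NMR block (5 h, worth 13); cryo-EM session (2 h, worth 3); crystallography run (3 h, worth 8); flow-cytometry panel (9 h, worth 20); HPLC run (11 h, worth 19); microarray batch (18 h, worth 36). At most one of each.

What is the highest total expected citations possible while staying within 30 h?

Taking the top-ratio experiments first gives Raman mapping + NMR block + crystallography run + flow-cytometry panel for 63 (29 h).
Replace Raman mapping and NMR block with microarray batch: the trade gains 1 net, giving 64 at 30 h.
No other feasible combination exceeds 64.

64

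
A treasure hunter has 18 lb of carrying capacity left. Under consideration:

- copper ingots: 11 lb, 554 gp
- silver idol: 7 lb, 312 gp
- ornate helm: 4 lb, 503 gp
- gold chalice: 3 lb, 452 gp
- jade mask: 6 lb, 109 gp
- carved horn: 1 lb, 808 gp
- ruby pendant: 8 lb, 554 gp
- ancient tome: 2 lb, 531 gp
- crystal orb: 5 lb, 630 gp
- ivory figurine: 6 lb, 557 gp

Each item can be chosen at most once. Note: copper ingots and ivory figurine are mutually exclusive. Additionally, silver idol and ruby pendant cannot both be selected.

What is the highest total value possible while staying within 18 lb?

Greedy by ratio would take ornate helm + gold chalice + carved horn + ancient tome + crystal orb: 15 lb used, total 2924.
The 3 lb tied up in gold chalice is better spent on ivory figurine — total rises to 3029 (18 lb).
Next best is gold chalice + carved horn + ancient tome + crystal orb + ivory figurine at 2978 (17 lb) — short by 51.

3029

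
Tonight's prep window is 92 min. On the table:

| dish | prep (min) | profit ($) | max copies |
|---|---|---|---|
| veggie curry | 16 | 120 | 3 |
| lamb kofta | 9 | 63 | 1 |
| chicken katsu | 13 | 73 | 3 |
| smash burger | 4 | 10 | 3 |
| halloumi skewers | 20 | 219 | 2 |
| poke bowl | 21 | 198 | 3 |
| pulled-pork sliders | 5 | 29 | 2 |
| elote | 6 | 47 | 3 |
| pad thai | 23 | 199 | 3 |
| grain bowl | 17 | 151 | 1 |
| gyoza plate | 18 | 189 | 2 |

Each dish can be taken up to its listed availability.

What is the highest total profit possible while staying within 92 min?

936

Taking the top-ratio dishes first gives smash burger + 2×halloumi skewers + 2×elote + 2×gyoza plate for 920 (92 min).
Dropping smash burger and 2×elote frees 16 min; slotting in veggie curry (16 min) lifts the total to 936 at 92 min.
Every other selection either busts 92 min or exceeds an availability limit or fails to beat 936.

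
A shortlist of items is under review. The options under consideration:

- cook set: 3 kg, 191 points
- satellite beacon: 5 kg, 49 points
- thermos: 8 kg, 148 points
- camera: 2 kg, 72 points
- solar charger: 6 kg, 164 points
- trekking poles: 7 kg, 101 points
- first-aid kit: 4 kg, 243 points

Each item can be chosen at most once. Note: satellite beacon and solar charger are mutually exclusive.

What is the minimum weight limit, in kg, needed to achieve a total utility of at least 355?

7

Look for the lowest-weight combination reaching 355.
cook set + first-aid kit reaches 434 using 7 kg.
Below 7 kg the best achievable stays under 355.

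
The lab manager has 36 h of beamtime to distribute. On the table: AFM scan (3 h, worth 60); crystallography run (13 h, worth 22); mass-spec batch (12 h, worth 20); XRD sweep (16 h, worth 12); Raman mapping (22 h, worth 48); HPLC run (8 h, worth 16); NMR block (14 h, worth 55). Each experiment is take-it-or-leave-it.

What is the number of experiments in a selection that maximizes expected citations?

3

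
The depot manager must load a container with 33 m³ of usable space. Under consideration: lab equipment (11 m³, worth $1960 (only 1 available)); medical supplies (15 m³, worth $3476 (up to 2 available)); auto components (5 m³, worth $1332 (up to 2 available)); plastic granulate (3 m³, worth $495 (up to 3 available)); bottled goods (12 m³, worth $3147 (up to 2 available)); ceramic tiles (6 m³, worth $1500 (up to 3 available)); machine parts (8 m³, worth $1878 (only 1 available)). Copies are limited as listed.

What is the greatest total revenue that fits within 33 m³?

Greedy by ratio would take 2×auto components + plastic granulate + bottled goods + ceramic tiles: 31 m³ used, total 7806.
The 10 m³ tied up in 2×auto components is better spent on bottled goods — total rises to 8289 (33 m³).
That's the maximum — no swap from here does better than 8289.

8289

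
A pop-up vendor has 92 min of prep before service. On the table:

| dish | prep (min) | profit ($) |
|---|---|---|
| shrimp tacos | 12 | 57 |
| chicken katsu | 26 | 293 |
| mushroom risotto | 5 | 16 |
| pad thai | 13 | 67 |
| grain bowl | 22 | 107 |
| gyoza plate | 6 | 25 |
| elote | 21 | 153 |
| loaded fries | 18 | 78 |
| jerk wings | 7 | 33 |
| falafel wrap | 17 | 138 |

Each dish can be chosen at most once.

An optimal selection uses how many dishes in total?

5

Optimal total is 716.
One optimal bundle: chicken katsu + grain bowl + gyoza plate + elote + falafel wrap (92 min).
Any selection reaching 716 contains exactly 5 dishes.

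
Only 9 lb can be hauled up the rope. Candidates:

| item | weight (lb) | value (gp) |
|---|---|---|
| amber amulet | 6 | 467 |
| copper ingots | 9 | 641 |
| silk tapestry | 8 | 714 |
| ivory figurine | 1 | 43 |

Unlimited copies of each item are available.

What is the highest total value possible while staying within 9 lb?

757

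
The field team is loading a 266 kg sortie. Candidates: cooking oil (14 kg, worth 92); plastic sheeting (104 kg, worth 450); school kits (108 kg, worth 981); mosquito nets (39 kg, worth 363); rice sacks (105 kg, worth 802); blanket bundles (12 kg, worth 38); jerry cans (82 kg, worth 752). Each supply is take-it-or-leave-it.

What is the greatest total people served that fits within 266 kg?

Filling by ratio: cooking oil + school kits + mosquito nets + blanket bundles + jerry cans for 2226, with 11 kg left unused.
Replace blanket bundles and jerry cans with rice sacks: the trade gains 12 net, giving 2238 at 266 kg.

2238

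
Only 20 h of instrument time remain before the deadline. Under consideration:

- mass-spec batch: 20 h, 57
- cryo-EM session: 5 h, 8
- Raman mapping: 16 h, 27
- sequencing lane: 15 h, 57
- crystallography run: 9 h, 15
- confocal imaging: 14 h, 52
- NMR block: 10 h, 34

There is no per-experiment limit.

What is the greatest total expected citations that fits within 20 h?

Density check — sequencing lane 3.80, confocal imaging 3.71, NMR block 3.40, mass-spec batch 2.85 are the best per h.
Greedy by ratio would take cryo-EM session + sequencing lane: 20 h used, total 65.
Dropping cryo-EM session and sequencing lane frees 20 h; slotting in 2×NMR block (20 h) lifts the total to 68 at 20 h.
Nothing else within 20 h beats 68.

68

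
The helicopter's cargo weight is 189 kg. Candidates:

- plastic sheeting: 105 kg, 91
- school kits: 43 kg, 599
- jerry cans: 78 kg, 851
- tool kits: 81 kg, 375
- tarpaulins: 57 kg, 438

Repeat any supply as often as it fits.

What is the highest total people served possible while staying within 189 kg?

2396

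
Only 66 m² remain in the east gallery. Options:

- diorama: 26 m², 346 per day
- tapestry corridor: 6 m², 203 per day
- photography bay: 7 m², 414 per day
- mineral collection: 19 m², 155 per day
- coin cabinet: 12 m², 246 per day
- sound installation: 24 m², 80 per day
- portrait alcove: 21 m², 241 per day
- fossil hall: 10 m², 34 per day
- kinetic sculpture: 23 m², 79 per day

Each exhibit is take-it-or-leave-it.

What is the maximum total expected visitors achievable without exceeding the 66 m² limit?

Density check — photography bay 59.14, tapestry corridor 33.83, coin cabinet 20.50 are the best per m².
A density-first pass picks diorama + tapestry corridor + photography bay + coin cabinet + fossil hall — 1243 at 61 m².
Replace diorama and fossil hall with mineral collection + portrait alcove: the trade gains 16 net, giving 1259 at 65 m².
Next best is diorama + photography bay + coin cabinet + portrait alcove at 1247 (66 m²) — short by 12.

1259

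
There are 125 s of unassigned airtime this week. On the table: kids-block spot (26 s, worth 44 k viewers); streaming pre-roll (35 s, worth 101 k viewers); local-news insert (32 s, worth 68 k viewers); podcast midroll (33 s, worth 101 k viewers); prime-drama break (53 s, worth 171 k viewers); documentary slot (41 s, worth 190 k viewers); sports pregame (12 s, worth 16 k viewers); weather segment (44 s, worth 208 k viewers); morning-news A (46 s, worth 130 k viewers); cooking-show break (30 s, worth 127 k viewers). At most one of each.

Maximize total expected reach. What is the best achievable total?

Ranking by ratio (expected reach/s): weather segment 4.73, documentary slot 4.63, cooking-show break 4.23, prime-drama break 3.23.
Documentary slot + weather segment + cooking-show break uses 115 of the 125 s and totals 525.
Runner-up streaming pre-roll + documentary slot + weather segment tops out at 499.

525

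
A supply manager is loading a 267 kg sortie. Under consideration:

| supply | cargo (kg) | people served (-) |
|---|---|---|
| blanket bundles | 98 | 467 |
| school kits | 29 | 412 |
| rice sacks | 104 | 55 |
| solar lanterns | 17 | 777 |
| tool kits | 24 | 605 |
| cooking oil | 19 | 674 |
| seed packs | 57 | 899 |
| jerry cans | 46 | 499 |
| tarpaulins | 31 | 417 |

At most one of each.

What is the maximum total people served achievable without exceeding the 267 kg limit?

4283

Best packing: school kits + solar lanterns + tool kits + cooking oil + seed packs + jerry cans + tarpaulins — 223 kg, 4283 total.
Runner-up blanket bundles + solar lanterns + tool kits + cooking oil + seed packs + jerry cans tops out at 3921.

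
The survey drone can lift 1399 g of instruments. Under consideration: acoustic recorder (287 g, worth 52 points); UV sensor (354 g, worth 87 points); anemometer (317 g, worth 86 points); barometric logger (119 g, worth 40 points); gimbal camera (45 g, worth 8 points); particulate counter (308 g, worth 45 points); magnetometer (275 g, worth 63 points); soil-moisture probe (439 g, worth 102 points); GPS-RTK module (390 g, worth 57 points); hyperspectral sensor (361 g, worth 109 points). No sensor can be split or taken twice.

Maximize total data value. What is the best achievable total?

360

Greedy by ratio would take UV sensor + anemometer + barometric logger + gimbal camera + hyperspectral sensor: 1196 g used, total 330.
But anemometer + magnetometer + soil-moisture probe + hyperspectral sensor fits in 1392 g and reaches 360.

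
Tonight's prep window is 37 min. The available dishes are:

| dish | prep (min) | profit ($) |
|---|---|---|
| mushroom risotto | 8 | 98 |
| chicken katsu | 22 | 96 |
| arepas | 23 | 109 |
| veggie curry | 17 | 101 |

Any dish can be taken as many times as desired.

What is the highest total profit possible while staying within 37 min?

392

By profit per min: mushroom risotto 12.25, veggie curry 5.94, arepas 4.74 lead.
Taking 4×mushroom risotto: 32 min used, 392 in profit.
That's the maximum — no swap from here does better than 392.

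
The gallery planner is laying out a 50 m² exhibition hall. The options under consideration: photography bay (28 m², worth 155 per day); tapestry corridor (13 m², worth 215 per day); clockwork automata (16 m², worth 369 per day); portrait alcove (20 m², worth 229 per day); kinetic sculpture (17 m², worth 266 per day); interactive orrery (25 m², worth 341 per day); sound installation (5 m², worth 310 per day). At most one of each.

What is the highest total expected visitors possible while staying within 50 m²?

Taking the top-ratio exhibits first gives tapestry corridor + clockwork automata + sound installation for 894 (34 m²).
Dropping tapestry corridor frees 13 m²; slotting in interactive orrery (25 m²) lifts the total to 1020 at 46 m².

1020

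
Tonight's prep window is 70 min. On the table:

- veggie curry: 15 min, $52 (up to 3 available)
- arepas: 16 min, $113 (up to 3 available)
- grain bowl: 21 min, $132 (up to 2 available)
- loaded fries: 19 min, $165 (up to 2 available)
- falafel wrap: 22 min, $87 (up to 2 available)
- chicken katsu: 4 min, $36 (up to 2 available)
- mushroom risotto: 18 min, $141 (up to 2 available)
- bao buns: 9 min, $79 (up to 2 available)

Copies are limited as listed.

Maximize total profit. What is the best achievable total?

Ranking by ratio (profit/min): chicken katsu 9.00, bao buns 8.78, loaded fries 8.68, mushroom risotto 7.83.
The ratio heuristic lands on 2×loaded fries + 2×chicken katsu + 2×bao buns (560) but leaves 6 min idle.
The 13 min tied up in chicken katsu and bao buns is better spent on mushroom risotto — total rises to 586 (69 min).
No other feasible combination exceeds 586.

586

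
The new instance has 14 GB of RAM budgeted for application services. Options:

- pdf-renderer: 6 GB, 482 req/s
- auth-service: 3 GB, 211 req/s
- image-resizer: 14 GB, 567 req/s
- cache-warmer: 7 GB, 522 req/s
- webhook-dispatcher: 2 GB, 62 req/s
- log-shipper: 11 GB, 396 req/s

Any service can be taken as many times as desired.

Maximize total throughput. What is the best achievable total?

1044

Taking the top-ratio services first gives 2×pdf-renderer + webhook-dispatcher for 1026 (14 GB).
The 14 GB tied up in 2×pdf-renderer and webhook-dispatcher is better spent on 2×cache-warmer — total rises to 1044 (14 GB).
Nothing else within 14 GB beats 1044.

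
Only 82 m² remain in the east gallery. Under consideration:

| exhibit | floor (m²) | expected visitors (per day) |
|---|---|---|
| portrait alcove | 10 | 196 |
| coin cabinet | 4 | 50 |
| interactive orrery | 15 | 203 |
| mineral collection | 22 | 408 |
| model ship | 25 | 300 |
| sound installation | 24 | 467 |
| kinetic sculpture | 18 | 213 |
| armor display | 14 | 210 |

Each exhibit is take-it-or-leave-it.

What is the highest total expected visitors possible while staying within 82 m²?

Filling by ratio: portrait alcove + coin cabinet + mineral collection + sound installation + armor display for 1331, with 8 m² left unused.
The 18 m² tied up in coin cabinet and armor display is better spent on model ship — total rises to 1371 (81 m²).
Every other selection either busts 82 m² or fails to beat 1371.

1371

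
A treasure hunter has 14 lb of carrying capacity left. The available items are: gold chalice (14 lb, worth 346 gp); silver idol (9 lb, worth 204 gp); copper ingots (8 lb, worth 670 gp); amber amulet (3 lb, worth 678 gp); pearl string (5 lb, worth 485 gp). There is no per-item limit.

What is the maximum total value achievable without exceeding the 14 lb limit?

2712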